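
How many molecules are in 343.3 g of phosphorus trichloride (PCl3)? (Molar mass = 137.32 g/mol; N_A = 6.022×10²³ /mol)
Moles = 343.3 g ÷ 137.32 g/mol = 2.5 mol
Molecules = 2.5 mol × 6.022×10²³ /mol = 1.506e+24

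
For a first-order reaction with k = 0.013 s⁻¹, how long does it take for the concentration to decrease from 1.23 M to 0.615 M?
53.32 s

From ln[A] = ln[A]₀ - k·t: t = ln([A]₀/[A])/k = ln(1.23/0.615)/0.013 = ln(2.0000)/0.013 = 0.6931/0.013 = 53.32 s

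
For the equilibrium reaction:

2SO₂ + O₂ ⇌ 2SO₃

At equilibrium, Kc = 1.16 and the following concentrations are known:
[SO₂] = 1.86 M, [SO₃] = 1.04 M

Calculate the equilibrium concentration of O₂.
[O₂] = 0.2695 M

Kc = ([SO₃]^2) / ([SO₂]^2 × [O₂]) = 1.16
[O₂]^1 = (product terms)/(Kc · other reactant terms) = 1.0816 / (1.16 · 3.4596) = 0.26951
[O₂] = 0.2695 M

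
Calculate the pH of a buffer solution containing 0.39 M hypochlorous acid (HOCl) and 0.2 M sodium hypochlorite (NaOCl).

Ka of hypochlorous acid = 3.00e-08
pH = 7.23

pKa = -log(3.00e-08) = 7.52. pH = pKa + log([A⁻]/[HA]) = 7.52 + log(0.2/0.39)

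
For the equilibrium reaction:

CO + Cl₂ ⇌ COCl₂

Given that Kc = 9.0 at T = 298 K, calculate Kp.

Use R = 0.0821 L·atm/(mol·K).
K_p = 0.3679

Δn = (moles gaseous products) − (moles gaseous reactants) = -1
T = 298 K; RT = 0.0821 × 298 = 24.4658
Kp = Kc·(RT)^Δn = 9.0 × (24.4658)^-1 = 9.0 × 0.0408734 = 0.3679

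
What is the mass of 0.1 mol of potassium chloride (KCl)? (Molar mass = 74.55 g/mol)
Mass = 0.1 mol × 74.55 g/mol = 7.455 g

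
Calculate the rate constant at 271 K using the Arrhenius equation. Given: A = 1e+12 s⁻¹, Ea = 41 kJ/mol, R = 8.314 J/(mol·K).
1.25e+04 s⁻¹

k = A·exp(-Ea/(R·T)) = 1e+12·exp(-41000/(8.314·271)) = 1e+12·exp(-18.1972) = 1e+12·1.2504e-08 = 1.25e+04 s⁻¹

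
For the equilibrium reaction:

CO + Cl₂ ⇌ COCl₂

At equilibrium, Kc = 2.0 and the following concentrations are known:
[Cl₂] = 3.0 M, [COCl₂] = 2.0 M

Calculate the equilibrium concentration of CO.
[CO] = 0.3333 M

Kc = ([COCl₂]) / ([CO] × [Cl₂]) = 2.0
[CO]^1 = (product terms)/(Kc · other reactant terms) = 2 / (2.0 · 3) = 0.33333
[CO] = 0.3333 M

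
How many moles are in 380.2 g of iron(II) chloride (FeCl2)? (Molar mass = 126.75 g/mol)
Moles = 380.2 g ÷ 126.75 g/mol = 3 mol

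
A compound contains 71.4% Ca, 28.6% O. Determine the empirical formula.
Moles of Ca = 71.4 g / 40.08 g/mol = 1.781 mol
Moles of O = 28.6 g / 16.0 g/mol = 1.788 mol

Smallest moles = 1.781
Divide all by smallest:
Ca: 1.781 / 1.781 = 1.00
O: 1.788 / 1.781 = 1.00

Empirical formula: CaO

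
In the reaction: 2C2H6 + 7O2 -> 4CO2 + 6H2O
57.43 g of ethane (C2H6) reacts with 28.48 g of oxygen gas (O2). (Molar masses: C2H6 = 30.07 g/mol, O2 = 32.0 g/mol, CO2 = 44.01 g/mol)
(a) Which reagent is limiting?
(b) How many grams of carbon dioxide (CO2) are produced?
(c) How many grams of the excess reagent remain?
(a) O2, (b) 22.38 g, (c) 49.78 g

Moles of C2H6 = 57.43 g ÷ 30.07 g/mol = 1.90988 mol
Moles of O2 = 28.48 g ÷ 32.0 g/mol = 0.89 mol
Moles ÷ coefficient: C2H6: 1.90988/2 = 0.9549, O2: 0.89/7 = 0.1271
(a) O2 has the smaller value, so O2 is the limiting reagent.
(b) Moles of CO2 = 0.89 mol O2 × (4/7) = 0.508571 mol; mass = 0.508571 mol × 44.01 g/mol = 22.38 g
(c) C2H6 consumed = 0.89 × (2/7) = 0.254286 mol; remaining = 1.90988 − 0.254286 = 1.65559 mol; mass = 1.65559 mol × 30.07 g/mol = 49.78 g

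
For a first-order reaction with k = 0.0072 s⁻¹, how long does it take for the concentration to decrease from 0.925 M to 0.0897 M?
324.07 s

From ln[A] = ln[A]₀ - k·t: t = ln([A]₀/[A])/k = ln(0.925/0.0897)/0.0072 = ln(10.3122)/0.0072 = 2.3333/0.0072 = 324.07 s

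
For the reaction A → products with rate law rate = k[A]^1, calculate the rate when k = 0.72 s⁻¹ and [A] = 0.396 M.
0.2851 M/s

rate = k·[A]^1 = 0.72·(0.396)^1 = 0.72·0.396 = 0.2851 M/s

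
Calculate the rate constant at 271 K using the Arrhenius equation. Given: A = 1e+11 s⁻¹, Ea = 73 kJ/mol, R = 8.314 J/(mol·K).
8.49e-04 s⁻¹

k = A·exp(-Ea/(R·T)) = 1e+11·exp(-73000/(8.314·271)) = 1e+11·exp(-32.3999) = 1e+11·8.4900e-15 = 8.49e-04 s⁻¹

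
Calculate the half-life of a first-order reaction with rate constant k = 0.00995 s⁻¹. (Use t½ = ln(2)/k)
69.66 s

t½ = ln(2)/k = 0.6931/0.00995 = 69.66 s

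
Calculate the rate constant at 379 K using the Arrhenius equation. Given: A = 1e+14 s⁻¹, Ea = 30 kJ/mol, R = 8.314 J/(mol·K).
7.33e+09 s⁻¹

k = A·exp(-Ea/(R·T)) = 1e+14·exp(-30000/(8.314·379)) = 1e+14·exp(-9.5208) = 1e+14·7.3313e-05 = 7.33e+09 s⁻¹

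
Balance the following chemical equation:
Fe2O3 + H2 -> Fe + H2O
Balanced equation:
Fe2O3 + 3H2 -> 2Fe + 3H2O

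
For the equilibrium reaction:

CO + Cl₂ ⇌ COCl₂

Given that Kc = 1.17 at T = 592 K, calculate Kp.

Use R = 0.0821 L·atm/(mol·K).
K_p = 0.0241

Δn = (moles gaseous products) − (moles gaseous reactants) = -1
T = 592 K; RT = 0.0821 × 592 = 48.6032
Kp = Kc·(RT)^Δn = 1.17 × (48.6032)^-1 = 1.17 × 0.0205748 = 0.0241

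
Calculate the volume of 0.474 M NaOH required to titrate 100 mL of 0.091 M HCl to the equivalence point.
V_{base} = 19.2 mL

At equivalence: moles acid = moles base.
moles HCl = 0.091 M × 0.1 L = 0.0091 mol
V_NaOH = 0.0091 mol ÷ 0.474 M = 0.0192 L = 19.2 mL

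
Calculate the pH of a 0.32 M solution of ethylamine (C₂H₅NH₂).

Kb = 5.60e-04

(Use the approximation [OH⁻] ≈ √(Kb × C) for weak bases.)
pH = 12.13

[OH⁻] = √(Kb × C) = √(5.60e-04 × 0.32) = 1.3387e-02. pOH = 1.87, pH = 14 - pOH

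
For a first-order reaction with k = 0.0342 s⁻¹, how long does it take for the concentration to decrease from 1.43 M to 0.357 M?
40.58 s

From ln[A] = ln[A]₀ - k·t: t = ln([A]₀/[A])/k = ln(1.43/0.357)/0.0342 = ln(4.0056)/0.0342 = 1.3877/0.0342 = 40.58 s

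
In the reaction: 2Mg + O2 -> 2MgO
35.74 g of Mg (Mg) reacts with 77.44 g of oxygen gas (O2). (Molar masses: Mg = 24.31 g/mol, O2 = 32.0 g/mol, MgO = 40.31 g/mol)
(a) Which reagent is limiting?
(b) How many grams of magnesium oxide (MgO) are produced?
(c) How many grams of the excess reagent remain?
(a) Mg, (b) 59.26 g, (c) 53.92 g

Moles of Mg = 35.74 g ÷ 24.31 g/mol = 1.47018 mol
Moles of O2 = 77.44 g ÷ 32.0 g/mol = 2.42 mol
Moles ÷ coefficient: Mg: 1.47018/2 = 0.7351, O2: 2.42/1 = 2.42
(a) Mg has the smaller value, so Mg is the limiting reagent.
(b) Moles of MgO = 1.47018 mol Mg × (2/2) = 1.47018 mol; mass = 1.47018 mol × 40.31 g/mol = 59.26 g
(c) O2 consumed = 1.47018 × (1/2) = 0.735088 mol; remaining = 2.42 − 0.735088 = 1.68491 mol; mass = 1.68491 mol × 32.0 g/mol = 53.92 g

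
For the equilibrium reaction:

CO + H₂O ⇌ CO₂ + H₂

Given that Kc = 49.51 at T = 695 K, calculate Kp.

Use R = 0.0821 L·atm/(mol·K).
K_p = 49.5100

Δn = (moles gaseous products) − (moles gaseous reactants) = 0
T = 695 K; RT = 0.0821 × 695 = 57.0595
Kp = Kc·(RT)^Δn = 49.51 × (57.0595)^0 = 49.51 × 1 = 49.5100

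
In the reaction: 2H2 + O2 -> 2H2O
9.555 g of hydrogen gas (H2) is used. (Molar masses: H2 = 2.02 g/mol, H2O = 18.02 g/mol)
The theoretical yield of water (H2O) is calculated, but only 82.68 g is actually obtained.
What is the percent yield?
Moles of H2 = 9.555 g ÷ 2.02 g/mol = 4.7302 mol
Mole ratio: 2 mol H2O / 2 mol H2
Moles of H2O = 4.7302 × (2/2) = 4.7302 mol
Theoretical yield = 4.7302 mol × 18.02 g/mol = 85.238 g
Actual yield = 82.68 g
Percent yield = (82.68 / 85.238) × 100% = 97.0%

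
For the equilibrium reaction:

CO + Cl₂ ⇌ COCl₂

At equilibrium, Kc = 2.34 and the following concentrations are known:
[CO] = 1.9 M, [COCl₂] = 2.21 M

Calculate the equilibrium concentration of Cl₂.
[Cl₂] = 0.4971 M

Kc = ([COCl₂]) / ([CO] × [Cl₂]) = 2.34
[Cl₂]^1 = (product terms)/(Kc · other reactant terms) = 2.21 / (2.34 · 1.9) = 0.49708
[Cl₂] = 0.4971 M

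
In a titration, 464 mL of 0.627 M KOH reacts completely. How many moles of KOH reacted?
Moles = Molarity × Volume (L)
Moles = 0.627 M × 0.464 L = 0.2909 mol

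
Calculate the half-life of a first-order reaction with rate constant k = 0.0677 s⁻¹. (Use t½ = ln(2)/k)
10.24 s

t½ = ln(2)/k = 0.6931/0.0677 = 10.24 s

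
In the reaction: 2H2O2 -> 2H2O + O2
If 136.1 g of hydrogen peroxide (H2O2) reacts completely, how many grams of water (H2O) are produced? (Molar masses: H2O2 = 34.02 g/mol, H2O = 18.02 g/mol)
Moles of H2O2 = 136.1 g ÷ 34.02 g/mol = 4.00059 mol
Mole ratio: 2 mol H2O / 2 mol H2O2
Moles of H2O = 4.00059 × (2/2) = 4.00059 mol
Mass of H2O = 4.00059 mol × 18.02 g/mol = 72.09 g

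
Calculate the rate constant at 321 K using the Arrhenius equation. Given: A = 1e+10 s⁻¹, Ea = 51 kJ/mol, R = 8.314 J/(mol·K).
5.02e+01 s⁻¹

k = A·exp(-Ea/(R·T)) = 1e+10·exp(-51000/(8.314·321)) = 1e+10·exp(-19.1098) = 1e+10·5.0204e-09 = 5.02e+01 s⁻¹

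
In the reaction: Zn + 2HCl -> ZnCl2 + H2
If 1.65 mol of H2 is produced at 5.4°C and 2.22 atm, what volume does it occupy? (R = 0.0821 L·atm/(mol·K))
T = 5.4°C + 273.15 = 278.55 K
V = nRT/P = (1.65 × 0.0821 × 278.55) / 2.22
V = 17.00 L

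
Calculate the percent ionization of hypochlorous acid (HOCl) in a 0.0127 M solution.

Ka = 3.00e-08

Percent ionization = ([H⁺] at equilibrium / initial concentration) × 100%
Percent ionization = 0.154%

Let x = [H⁺]. Ka = x²/(C - x) ⇒ x² + (3.00e-08)x - (3.00e-08)(0.0127) = 0. x = 1.9504e-05. Percent = (1.9504e-05/0.0127) × 100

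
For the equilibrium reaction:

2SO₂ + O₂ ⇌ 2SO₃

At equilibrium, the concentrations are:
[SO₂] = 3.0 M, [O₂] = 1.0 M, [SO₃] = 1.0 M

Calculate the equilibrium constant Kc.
K_c = 0.1111

Kc = ([SO₃]^2) / ([SO₂]^2 × [O₂])
   = ((1.0)^2) / ((3.0)^2·(1.0))
   = 1 / 9 = 0.1111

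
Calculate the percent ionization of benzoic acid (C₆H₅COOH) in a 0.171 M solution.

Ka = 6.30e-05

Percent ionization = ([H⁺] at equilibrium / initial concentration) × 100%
Percent ionization = 1.9%

Let x = [H⁺]. Ka = x²/(C - x) ⇒ x² + (6.30e-05)x - (6.30e-05)(0.171) = 0. x = 3.2509e-03. Percent = (3.2509e-03/0.171) × 100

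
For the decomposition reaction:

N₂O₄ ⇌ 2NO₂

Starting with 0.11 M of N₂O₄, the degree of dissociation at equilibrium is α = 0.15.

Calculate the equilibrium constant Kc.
K_c = 0.0116

x = α·[A]₀ = 0.15 × 0.11 = 0.0165 M dissociated.
At eq: [N₂O₄] = 0.11 − 0.0165 = 0.0935 M; [NO₂] = 2x = 0.033 M.
Kc = [NO₂]²/[N₂O₄] = (0.033)²/0.0935 = 0.01165.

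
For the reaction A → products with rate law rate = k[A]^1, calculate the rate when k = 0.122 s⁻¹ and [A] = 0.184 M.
0.02245 M/s

rate = k·[A]^1 = 0.122·(0.184)^1 = 0.122·0.184 = 0.02245 M/s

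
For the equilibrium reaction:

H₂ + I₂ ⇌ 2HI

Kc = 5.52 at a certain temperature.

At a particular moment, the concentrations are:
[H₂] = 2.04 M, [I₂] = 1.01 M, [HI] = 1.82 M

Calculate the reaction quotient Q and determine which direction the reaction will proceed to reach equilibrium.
Q = 1.608, Q < K, reaction proceeds forward (toward products)

Q = ([HI]^2) / ([H₂] × [I₂])
  = ((1.82)^2) / ((2.04)·(1.01)) = 3.3124/2.0604 = 1.608
Since Q = 1.608 < Kc = 5.52, the reaction proceeds forward (toward products) to reach equilibrium.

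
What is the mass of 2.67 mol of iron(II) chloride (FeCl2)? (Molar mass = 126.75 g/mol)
Mass = 2.67 mol × 126.75 g/mol = 338.4 g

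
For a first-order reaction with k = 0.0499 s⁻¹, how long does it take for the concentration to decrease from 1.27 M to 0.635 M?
13.89 s

From ln[A] = ln[A]₀ - k·t: t = ln([A]₀/[A])/k = ln(1.27/0.635)/0.0499 = ln(2.0000)/0.0499 = 0.6931/0.0499 = 13.89 s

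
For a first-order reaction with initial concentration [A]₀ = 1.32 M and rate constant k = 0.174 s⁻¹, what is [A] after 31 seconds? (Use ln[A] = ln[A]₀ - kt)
0.0060 M

ln[A] = ln[A]₀ - k·t = ln(1.32) - (0.174)·(31) = 0.2776 - 5.3940 = -5.1164
[A] = e^(-5.1164) = 0.0060 M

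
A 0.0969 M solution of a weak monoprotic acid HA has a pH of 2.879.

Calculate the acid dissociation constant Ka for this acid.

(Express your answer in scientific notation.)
K_a = 1.83e-05

[H⁺] = 10^(−pH) = 10^(−2.879) = 1.321e-03 M. For HA ⇌ H⁺ + A⁻, Ka = x²/(C − x) = (1.321e-03)²/(0.0969 − 1.321e-03) = 1.83e-05.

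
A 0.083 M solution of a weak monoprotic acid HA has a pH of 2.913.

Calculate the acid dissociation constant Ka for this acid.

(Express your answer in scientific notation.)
K_a = 1.83e-05

[H⁺] = 10^(−pH) = 10^(−2.913) = 1.222e-03 M. For HA ⇌ H⁺ + A⁻, Ka = x²/(C − x) = (1.222e-03)²/(0.083 − 1.222e-03) = 1.83e-05.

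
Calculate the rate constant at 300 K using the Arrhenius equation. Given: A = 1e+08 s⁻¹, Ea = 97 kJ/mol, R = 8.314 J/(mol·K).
1.29e-09 s⁻¹

k = A·exp(-Ea/(R·T)) = 1e+08·exp(-97000/(8.314·300)) = 1e+08·exp(-38.8902) = 1e+08·1.2888e-17 = 1.29e-09 s⁻¹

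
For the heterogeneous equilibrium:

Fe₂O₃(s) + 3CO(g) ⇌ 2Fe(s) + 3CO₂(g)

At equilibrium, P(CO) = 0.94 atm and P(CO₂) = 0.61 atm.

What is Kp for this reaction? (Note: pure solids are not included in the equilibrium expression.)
K_p = 0.273

Solids (Fe₂O₃, Fe) are excluded.
Kp = P(CO₂)³/P(CO)³ = (0.61)³/(0.94)³ = 0.227/0.8306 = 0.273.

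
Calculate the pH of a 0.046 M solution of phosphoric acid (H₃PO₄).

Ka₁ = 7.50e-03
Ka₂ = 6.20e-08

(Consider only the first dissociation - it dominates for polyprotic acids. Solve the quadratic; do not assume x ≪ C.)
pH = 1.82

x² + Ka₁·x − Ka₁·C = 0 with Ka₁ = 7.50e-03, C = 0.046.
x = (−Ka₁ + √(Ka₁² + 4·Ka₁·C))/2 = 1.5199e-02 M, so pH = 1.82.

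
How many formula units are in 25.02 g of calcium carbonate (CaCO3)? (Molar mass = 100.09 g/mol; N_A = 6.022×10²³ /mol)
Moles = 25.02 g ÷ 100.09 g/mol = 0.249975 mol
Formula units = 0.249975 mol × 6.022×10²³ /mol = 1.505e+23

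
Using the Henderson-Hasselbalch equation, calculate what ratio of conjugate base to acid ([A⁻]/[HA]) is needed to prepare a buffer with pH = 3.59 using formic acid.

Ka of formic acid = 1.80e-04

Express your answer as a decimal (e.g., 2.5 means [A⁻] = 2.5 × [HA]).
[A⁻]/[HA] = 0.700

pKa = −log(1.80e-04) = 3.7447. pH = pKa + log([A⁻]/[HA]). 3.59 = 3.7447 + log(ratio). log(ratio) = 3.59 − 3.7447 = -0.1547. ratio = 10^(-0.1547) = 0.700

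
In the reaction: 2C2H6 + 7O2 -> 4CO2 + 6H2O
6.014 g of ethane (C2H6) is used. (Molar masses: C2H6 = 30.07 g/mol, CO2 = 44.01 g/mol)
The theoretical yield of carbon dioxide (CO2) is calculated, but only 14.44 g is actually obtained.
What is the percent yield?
Moles of C2H6 = 6.014 g ÷ 30.07 g/mol = 0.2 mol
Mole ratio: 4 mol CO2 / 2 mol C2H6
Moles of CO2 = 0.2 × (4/2) = 0.4 mol
Theoretical yield = 0.4 mol × 44.01 g/mol = 17.604 g
Actual yield = 14.44 g
Percent yield = (14.44 / 17.604) × 100% = 82.0%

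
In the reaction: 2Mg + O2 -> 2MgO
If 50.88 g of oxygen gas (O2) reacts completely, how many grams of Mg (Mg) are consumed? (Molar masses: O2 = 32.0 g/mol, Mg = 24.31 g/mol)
Moles of O2 = 50.88 g ÷ 32.0 g/mol = 1.59 mol
Mole ratio: 2 mol Mg / 1 mol O2
Moles of Mg = 1.59 × (2/1) = 3.18 mol
Mass of Mg = 3.18 mol × 24.31 g/mol = 77.31 g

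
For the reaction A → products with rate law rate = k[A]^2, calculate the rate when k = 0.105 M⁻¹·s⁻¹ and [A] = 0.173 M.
0.003143 M/s

rate = k·[A]^2 = 0.105·(0.173)^2 = 0.105·0.029929 = 0.003143 M/s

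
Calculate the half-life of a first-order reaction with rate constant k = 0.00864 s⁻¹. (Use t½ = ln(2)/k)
80.23 s

t½ = ln(2)/k = 0.6931/0.00864 = 80.23 s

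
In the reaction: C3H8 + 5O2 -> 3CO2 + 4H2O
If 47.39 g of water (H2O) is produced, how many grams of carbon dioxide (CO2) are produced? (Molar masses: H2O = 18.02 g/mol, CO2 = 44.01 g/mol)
Moles of H2O = 47.39 g ÷ 18.02 g/mol = 2.62986 mol
Mole ratio: 3 mol CO2 / 4 mol H2O
Moles of CO2 = 2.62986 × (3/4) = 1.97239 mol
Mass of CO2 = 1.97239 mol × 44.01 g/mol = 86.8 g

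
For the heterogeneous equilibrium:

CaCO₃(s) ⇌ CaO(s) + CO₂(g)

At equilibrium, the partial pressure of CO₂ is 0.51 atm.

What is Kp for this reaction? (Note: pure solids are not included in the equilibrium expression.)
K_p = 0.51

Solids (CaCO₃, CaO) have activity 1 and are excluded.
Kp = P(CO₂) = 0.51.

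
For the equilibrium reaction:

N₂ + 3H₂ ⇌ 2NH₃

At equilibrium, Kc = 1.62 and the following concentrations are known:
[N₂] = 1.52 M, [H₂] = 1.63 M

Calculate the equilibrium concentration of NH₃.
[NH₃] = 3.2656 M

Kc = ([NH₃]^2) / ([N₂] × [H₂]^3) = 1.62
[NH₃]^2 = Kc · (reactant terms)/(other product terms) = 1.62 · 6.5827 / 1 = 10.664
[NH₃] = (10.664)^(1/2) = 3.2656 M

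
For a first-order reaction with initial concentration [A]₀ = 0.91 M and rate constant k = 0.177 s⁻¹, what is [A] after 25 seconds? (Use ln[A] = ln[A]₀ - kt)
0.0109 M

ln[A] = ln[A]₀ - k·t = ln(0.91) - (0.177)·(25) = -0.0943 - 4.4250 = -4.5193
[A] = e^(-4.5193) = 0.0109 M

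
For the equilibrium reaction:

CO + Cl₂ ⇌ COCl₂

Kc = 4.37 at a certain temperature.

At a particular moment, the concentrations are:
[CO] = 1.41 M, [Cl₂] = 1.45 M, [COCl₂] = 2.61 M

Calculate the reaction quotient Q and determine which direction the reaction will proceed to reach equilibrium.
Q = 1.277, Q < K, reaction proceeds forward (toward products)

Q = ([COCl₂]) / ([CO] × [Cl₂])
  = ((2.61)) / ((1.41)·(1.45)) = 2.61/2.0445 = 1.277
Since Q = 1.277 < Kc = 4.37, the reaction proceeds forward (toward products) to reach equilibrium.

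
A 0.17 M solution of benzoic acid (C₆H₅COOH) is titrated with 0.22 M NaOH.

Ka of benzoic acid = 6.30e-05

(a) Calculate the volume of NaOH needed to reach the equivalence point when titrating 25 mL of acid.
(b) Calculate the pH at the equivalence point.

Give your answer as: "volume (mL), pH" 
V = 19.3 mL, pH = 8.59

(a) At equivalence: moles acid = moles base.
moles acid = 0.17 × 0.025 = 0.00425 mol; V_NaOH = 0.00425/0.22 = 0.01932 L = 19.3 mL.
(b) At equivalence, all acid → conjugate base A⁻ at [A⁻] = 0.00425/0.04432 = 0.0959 M.
Kb = Kw/Ka = 1.0e-14/6.30e-05 = 1.587e-10; [OH⁻] = √(Kb·[A⁻]) = 3.902e-06; pOH = 5.41; pH = 14 − pOH = 8.59.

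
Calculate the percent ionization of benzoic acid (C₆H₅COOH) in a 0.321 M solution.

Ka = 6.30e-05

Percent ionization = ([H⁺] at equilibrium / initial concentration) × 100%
Percent ionization = 1.39%

Let x = [H⁺]. Ka = x²/(C - x) ⇒ x² + (6.30e-05)x - (6.30e-05)(0.321) = 0. x = 4.4656e-03. Percent = (4.4656e-03/0.321) × 100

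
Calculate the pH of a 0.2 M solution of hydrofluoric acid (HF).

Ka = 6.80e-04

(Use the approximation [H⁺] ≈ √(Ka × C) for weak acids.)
pH = 1.93

[H⁺] = √(Ka × C) = √(6.80e-04 × 0.2) = 1.1662e-02. pH = -log(1.1662e-02)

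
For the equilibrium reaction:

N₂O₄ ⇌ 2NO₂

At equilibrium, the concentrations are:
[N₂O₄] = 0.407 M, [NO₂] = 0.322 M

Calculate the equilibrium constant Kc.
K_c = 0.2548

Kc = ([NO₂]^2) / ([N₂O₄])
   = ((0.322)^2) / ((0.407))
   = 0.10368 / 0.407 = 0.2548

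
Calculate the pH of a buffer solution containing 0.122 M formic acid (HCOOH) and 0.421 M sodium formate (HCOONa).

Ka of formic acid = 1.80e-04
pH = 4.28

pKa = -log(1.80e-04) = 3.74. pH = pKa + log([A⁻]/[HA]) = 3.74 + log(0.421/0.122)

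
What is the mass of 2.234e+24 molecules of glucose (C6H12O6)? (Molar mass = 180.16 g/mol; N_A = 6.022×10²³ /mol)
Moles = 2.234e+24 ÷ 6.022×10²³ = 3.70973 mol
Mass = 3.70973 mol × 180.16 g/mol = 668.3 g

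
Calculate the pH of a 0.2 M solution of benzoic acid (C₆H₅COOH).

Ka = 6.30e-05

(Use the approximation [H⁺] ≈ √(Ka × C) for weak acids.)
pH = 2.45

[H⁺] = √(Ka × C) = √(6.30e-05 × 0.2) = 3.5496e-03. pH = -log(3.5496e-03)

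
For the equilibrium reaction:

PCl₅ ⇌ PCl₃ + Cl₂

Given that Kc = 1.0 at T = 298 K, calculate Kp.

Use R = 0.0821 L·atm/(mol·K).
K_p = 24.4658

Δn = (moles gaseous products) − (moles gaseous reactants) = 1
T = 298 K; RT = 0.0821 × 298 = 24.4658
Kp = Kc·(RT)^Δn = 1.0 × (24.4658)^1 = 1.0 × 24.4658 = 24.4658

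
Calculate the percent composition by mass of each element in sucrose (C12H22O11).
C: 42.10%, H: 6.48%, O: 51.42%

Molar mass of C12H22O11 = 342.3 g/mol
% C = (12 × 12.01) / 342.3 × 100% = 144.12 / 342.3 × 100% = 42.10%
% H = (22 × 1.008) / 342.3 × 100% = 22.176 / 342.3 × 100% = 6.48%
% O = (11 × 16.0) / 342.3 × 100% = 176 / 342.3 × 100% = 51.42%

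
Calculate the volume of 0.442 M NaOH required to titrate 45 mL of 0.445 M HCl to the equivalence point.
V_{base} = 45.3 mL

At equivalence: moles acid = moles base.
moles HCl = 0.445 M × 0.045 L = 0.020025 mol
V_NaOH = 0.020025 mol ÷ 0.442 M = 0.04531 L = 45.3 mL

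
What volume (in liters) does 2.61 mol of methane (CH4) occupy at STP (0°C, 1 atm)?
At STP, 1 mol of gas occupies 22.4 L
Volume = 2.61 mol × 22.4 L/mol = 58.46 L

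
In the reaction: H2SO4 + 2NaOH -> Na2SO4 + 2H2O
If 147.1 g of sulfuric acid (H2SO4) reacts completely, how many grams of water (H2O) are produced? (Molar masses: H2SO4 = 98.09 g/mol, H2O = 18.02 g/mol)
Moles of H2SO4 = 147.1 g ÷ 98.09 g/mol = 1.49964 mol
Mole ratio: 2 mol H2O / 1 mol H2SO4
Moles of H2O = 1.49964 × (2/1) = 2.99929 mol
Mass of H2O = 2.99929 mol × 18.02 g/mol = 54.05 g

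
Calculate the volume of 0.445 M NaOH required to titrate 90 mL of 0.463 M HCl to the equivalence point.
V_{base} = 93.6 mL

At equivalence: moles acid = moles base.
moles HCl = 0.463 M × 0.09 L = 0.04167 mol
V_NaOH = 0.04167 mol ÷ 0.445 M = 0.09364 L = 93.6 mL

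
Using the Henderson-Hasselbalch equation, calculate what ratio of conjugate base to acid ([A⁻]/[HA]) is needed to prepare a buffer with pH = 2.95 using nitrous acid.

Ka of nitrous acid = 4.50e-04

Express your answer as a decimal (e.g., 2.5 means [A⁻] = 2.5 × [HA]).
[A⁻]/[HA] = 0.401

pKa = −log(4.50e-04) = 3.3468. pH = pKa + log([A⁻]/[HA]). 2.95 = 3.3468 + log(ratio). log(ratio) = 2.95 − 3.3468 = -0.3968. ratio = 10^(-0.3968) = 0.401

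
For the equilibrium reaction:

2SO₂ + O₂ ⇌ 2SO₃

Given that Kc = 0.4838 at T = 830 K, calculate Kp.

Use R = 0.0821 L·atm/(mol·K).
K_p = 0.0071

Δn = (moles gaseous products) − (moles gaseous reactants) = -1
T = 830 K; RT = 0.0821 × 830 = 68.143
Kp = Kc·(RT)^Δn = 0.4838 × (68.143)^-1 = 0.4838 × 0.014675 = 0.0071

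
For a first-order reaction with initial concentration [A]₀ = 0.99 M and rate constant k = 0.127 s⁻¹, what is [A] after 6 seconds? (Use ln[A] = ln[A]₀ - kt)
0.4621 M

ln[A] = ln[A]₀ - k·t = ln(0.99) - (0.127)·(6) = -0.0101 - 0.7620 = -0.7721
[A] = e^(-0.7721) = 0.4621 M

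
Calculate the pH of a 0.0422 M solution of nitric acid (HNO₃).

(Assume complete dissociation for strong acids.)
pH = 1.37

[H⁺] = 0.0422 M for strong acid. pH = -log[H⁺] = -log(0.0422)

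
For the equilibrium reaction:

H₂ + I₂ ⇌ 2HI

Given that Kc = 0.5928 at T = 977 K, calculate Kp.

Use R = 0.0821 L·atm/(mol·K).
K_p = 0.5928

Δn = (moles gaseous products) − (moles gaseous reactants) = 0
T = 977 K; RT = 0.0821 × 977 = 80.2117
Kp = Kc·(RT)^Δn = 0.5928 × (80.2117)^0 = 0.5928 × 1 = 0.5928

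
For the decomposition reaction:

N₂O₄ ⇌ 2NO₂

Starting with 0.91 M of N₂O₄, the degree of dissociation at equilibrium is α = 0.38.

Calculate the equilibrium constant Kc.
K_c = 0.8478

x = α·[A]₀ = 0.38 × 0.91 = 0.3458 M dissociated.
At eq: [N₂O₄] = 0.91 − 0.3458 = 0.5642 M; [NO₂] = 2x = 0.6916 M.
Kc = [NO₂]²/[N₂O₄] = (0.6916)²/0.5642 = 0.8478.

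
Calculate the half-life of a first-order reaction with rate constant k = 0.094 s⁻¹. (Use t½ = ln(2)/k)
7.37 s

t½ = ln(2)/k = 0.6931/0.094 = 7.37 s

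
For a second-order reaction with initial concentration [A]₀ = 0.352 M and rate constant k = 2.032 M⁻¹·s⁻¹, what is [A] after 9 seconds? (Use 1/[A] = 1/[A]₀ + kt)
0.0473 M

1/[A] = 1/[A]₀ + k·t = 1/0.352 + (2.032)·(9) = 2.8409 + 18.2880 = 21.1289
[A] = 1/21.1289 = 0.0473 M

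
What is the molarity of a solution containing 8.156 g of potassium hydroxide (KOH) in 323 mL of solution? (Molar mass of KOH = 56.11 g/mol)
Moles of KOH = 8.156 g ÷ 56.11 g/mol = 0.145357 mol
Volume = 323 mL = 0.323 L
Molarity = 0.145357 mol ÷ 0.323 L = 0.45 M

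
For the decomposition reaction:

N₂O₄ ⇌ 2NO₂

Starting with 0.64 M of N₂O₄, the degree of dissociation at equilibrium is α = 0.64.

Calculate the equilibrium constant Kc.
K_c = 2.9127

x = α·[A]₀ = 0.64 × 0.64 = 0.4096 M dissociated.
At eq: [N₂O₄] = 0.64 − 0.4096 = 0.2304 M; [NO₂] = 2x = 0.8192 M.
Kc = [NO₂]²/[N₂O₄] = (0.8192)²/0.2304 = 2.913.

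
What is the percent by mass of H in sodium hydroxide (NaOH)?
Mass of H in formula = 1.008 × 1 = 1.008 g/mol
Molar mass = 40.0 g/mol
% H = (1.008/40.0) × 100% = 2.52%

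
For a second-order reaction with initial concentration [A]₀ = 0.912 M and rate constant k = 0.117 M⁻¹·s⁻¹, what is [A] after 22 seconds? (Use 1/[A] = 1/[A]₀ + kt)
0.2724 M

1/[A] = 1/[A]₀ + k·t = 1/0.912 + (0.117)·(22) = 1.0965 + 2.5740 = 3.6705
[A] = 1/3.6705 = 0.2724 M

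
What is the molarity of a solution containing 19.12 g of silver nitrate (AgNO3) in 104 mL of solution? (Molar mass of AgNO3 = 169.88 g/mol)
Moles of AgNO3 = 19.12 g ÷ 169.88 g/mol = 0.11255 mol
Volume = 104 mL = 0.104 L
Molarity = 0.11255 mol ÷ 0.104 L = 1.082 M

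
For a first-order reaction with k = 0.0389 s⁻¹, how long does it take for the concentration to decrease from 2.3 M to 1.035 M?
20.53 s

From ln[A] = ln[A]₀ - k·t: t = ln([A]₀/[A])/k = ln(2.3/1.035)/0.0389 = ln(2.2222)/0.0389 = 0.7985/0.0389 = 20.53 s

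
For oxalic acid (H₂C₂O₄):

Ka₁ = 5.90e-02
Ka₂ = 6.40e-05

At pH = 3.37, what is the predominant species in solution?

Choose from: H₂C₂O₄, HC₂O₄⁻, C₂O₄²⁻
HC₂O₄⁻

pKa1 = 1.23, pKa2 = 4.19. Each pKa is the crossover between adjacent species; pH = 3.37 lies in the region where HC₂O₄⁻ predominates.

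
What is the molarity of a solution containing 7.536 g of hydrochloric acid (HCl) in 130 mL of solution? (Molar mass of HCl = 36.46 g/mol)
Moles of HCl = 7.536 g ÷ 36.46 g/mol = 0.206692 mol
Volume = 130 mL = 0.13 L
Molarity = 0.206692 mol ÷ 0.13 L = 1.59 M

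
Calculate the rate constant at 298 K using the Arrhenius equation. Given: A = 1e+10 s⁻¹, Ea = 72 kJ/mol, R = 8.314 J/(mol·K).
2.39e-03 s⁻¹

k = A·exp(-Ea/(R·T)) = 1e+10·exp(-72000/(8.314·298)) = 1e+10·exp(-29.0607) = 1e+10·2.3938e-13 = 2.39e-03 s⁻¹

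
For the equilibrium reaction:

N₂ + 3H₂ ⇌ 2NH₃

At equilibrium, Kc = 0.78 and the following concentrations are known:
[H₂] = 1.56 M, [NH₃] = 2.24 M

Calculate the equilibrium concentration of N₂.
[N₂] = 1.6944 M

Kc = ([NH₃]^2) / ([N₂] × [H₂]^3) = 0.78
[N₂]^1 = (product terms)/(Kc · other reactant terms) = 5.0176 / (0.78 · 3.7964) = 1.6944
[N₂] = 1.6944 M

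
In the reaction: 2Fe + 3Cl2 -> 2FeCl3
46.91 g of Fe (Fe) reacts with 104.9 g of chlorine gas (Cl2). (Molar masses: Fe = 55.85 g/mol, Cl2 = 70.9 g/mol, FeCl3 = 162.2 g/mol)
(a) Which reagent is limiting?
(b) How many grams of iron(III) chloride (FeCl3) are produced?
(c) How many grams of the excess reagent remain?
(a) Fe, (b) 136.2 g, (c) 15.57 g

Moles of Fe = 46.91 g ÷ 55.85 g/mol = 0.839928 mol
Moles of Cl2 = 104.9 g ÷ 70.9 g/mol = 1.47955 mol
Moles ÷ coefficient: Fe: 0.839928/2 = 0.42, Cl2: 1.47955/3 = 0.4932
(a) Fe has the smaller value, so Fe is the limiting reagent.
(b) Moles of FeCl3 = 0.839928 mol Fe × (2/2) = 0.839928 mol; mass = 0.839928 mol × 162.2 g/mol = 136.2 g
(c) Cl2 consumed = 0.839928 × (3/2) = 1.25989 mol; remaining = 1.47955 − 1.25989 = 0.219656 mol; mass = 0.219656 mol × 70.9 g/mol = 15.57 g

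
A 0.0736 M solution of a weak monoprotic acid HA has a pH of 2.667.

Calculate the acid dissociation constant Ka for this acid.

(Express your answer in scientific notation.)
K_a = 6.49e-05

[H⁺] = 10^(−pH) = 10^(−2.667) = 2.153e-03 M. For HA ⇌ H⁺ + A⁻, Ka = x²/(C − x) = (2.153e-03)²/(0.0736 − 2.153e-03) = 6.49e-05.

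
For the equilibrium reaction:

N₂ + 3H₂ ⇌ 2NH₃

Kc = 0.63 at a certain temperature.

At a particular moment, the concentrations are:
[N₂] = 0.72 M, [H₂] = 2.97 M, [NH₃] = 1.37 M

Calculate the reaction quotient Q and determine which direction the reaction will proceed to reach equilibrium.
Q = 0.100, Q < K, reaction proceeds forward (toward products)

Q = ([NH₃]^2) / ([N₂] × [H₂]^3)
  = ((1.37)^2) / ((0.72)·(2.97)^3) = 1.8769/18.863 = 0.0995
Since Q = 0.0995 < Kc = 0.63, the reaction proceeds forward (toward products) to reach equilibrium.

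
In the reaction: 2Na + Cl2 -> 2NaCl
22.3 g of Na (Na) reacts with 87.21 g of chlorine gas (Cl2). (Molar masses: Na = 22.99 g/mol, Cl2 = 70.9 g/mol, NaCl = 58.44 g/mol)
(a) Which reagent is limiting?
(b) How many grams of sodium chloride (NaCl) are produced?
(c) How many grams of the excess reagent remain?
(a) Na, (b) 56.69 g, (c) 52.82 g

Moles of Na = 22.3 g ÷ 22.99 g/mol = 0.969987 mol
Moles of Cl2 = 87.21 g ÷ 70.9 g/mol = 1.23004 mol
Moles ÷ coefficient: Na: 0.969987/2 = 0.485, Cl2: 1.23004/1 = 1.23
(a) Na has the smaller value, so Na is the limiting reagent.
(b) Moles of NaCl = 0.969987 mol Na × (2/2) = 0.969987 mol; mass = 0.969987 mol × 58.44 g/mol = 56.69 g
(c) Cl2 consumed = 0.969987 × (1/2) = 0.484993 mol; remaining = 1.23004 − 0.484993 = 0.745049 mol; mass = 0.745049 mol × 70.9 g/mol = 52.82 g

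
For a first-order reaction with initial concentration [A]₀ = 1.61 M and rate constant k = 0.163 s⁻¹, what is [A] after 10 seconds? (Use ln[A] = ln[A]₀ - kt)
0.3154 M

ln[A] = ln[A]₀ - k·t = ln(1.61) - (0.163)·(10) = 0.4762 - 1.6300 = -1.1538
[A] = e^(-1.1538) = 0.3154 M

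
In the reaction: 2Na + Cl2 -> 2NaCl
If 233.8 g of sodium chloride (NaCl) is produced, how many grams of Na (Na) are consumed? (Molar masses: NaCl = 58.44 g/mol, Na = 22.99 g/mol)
Moles of NaCl = 233.8 g ÷ 58.44 g/mol = 4.00068 mol
Mole ratio: 2 mol Na / 2 mol NaCl
Moles of Na = 4.00068 × (2/2) = 4.00068 mol
Mass of Na = 4.00068 mol × 22.99 g/mol = 91.98 g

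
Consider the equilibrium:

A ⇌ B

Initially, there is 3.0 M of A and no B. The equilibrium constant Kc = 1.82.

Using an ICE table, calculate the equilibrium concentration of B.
[B] = 1.936 M

ICE: [A] = 3.0 − x, [B] = x.
Kc = x/(3.0 − x) = 1.82 ⇒ x = 1.82·3.0/(1 + 1.82) = 5.46/2.82 = 1.936.
[B] = x = 1.936 M.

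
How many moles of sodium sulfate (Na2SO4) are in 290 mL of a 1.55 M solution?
Moles = Molarity × Volume (L)
Moles = 1.55 M × 0.29 L = 0.4495 mol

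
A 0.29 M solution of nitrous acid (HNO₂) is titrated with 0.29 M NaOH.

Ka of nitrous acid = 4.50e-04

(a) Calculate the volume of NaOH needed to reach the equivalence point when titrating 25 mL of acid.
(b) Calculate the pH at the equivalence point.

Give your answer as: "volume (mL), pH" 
V = 25.0 mL, pH = 8.25

(a) At equivalence: moles acid = moles base.
moles acid = 0.29 × 0.025 = 0.00725 mol; V_NaOH = 0.00725/0.29 = 0.025 L = 25.0 mL.
(b) At equivalence, all acid → conjugate base A⁻ at [A⁻] = 0.00725/0.05 = 0.145 M.
Kb = Kw/Ka = 1.0e-14/4.50e-04 = 2.222e-11; [OH⁻] = √(Kb·[A⁻]) = 1.795e-06; pOH = 5.75; pH = 14 − pOH = 8.25.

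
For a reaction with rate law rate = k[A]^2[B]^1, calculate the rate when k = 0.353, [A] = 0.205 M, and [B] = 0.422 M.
0.00626 M/s

rate = k·[A]^2·[B]^1 = 0.353·(0.205)^2·(0.422)^1 = 0.353·0.042025·0.422 = 0.00626 M/s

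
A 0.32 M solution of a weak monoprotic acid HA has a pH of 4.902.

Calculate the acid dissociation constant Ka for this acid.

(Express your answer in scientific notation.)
K_a = 4.91e-10

[H⁺] = 10^(−pH) = 10^(−4.902) = 1.253e-05 M. For HA ⇌ H⁺ + A⁻, Ka = x²/(C − x) = (1.253e-05)²/(0.32 − 1.253e-05) = 4.91e-10.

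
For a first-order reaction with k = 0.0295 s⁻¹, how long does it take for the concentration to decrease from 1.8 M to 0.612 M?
36.57 s

From ln[A] = ln[A]₀ - k·t: t = ln([A]₀/[A])/k = ln(1.8/0.612)/0.0295 = ln(2.9412)/0.0295 = 1.0788/0.0295 = 36.57 s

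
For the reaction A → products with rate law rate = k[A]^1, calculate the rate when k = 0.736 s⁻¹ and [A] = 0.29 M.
0.2134 M/s

rate = k·[A]^1 = 0.736·(0.29)^1 = 0.736·0.29 = 0.2134 M/s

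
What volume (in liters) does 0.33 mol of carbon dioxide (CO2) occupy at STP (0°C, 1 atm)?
At STP, 1 mol of gas occupies 22.4 L
Volume = 0.33 mol × 22.4 L/mol = 7.39 L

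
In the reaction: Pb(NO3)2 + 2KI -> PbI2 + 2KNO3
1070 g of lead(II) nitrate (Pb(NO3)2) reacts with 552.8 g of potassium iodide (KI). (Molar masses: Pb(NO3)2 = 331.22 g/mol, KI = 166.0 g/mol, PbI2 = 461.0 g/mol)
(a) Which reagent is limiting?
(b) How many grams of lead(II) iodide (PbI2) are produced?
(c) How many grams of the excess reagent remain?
(a) KI, (b) 767.6 g, (c) 518.5 g

Moles of Pb(NO3)2 = 1070 g ÷ 331.22 g/mol = 3.23048 mol
Moles of KI = 552.8 g ÷ 166.0 g/mol = 3.33012 mol
Moles ÷ coefficient: Pb(NO3)2: 3.23048/1 = 3.23, KI: 3.33012/2 = 1.665
(a) KI has the smaller value, so KI is the limiting reagent.
(b) Moles of PbI2 = 3.33012 mol KI × (1/2) = 1.66506 mol; mass = 1.66506 mol × 461.0 g/mol = 767.6 g
(c) Pb(NO3)2 consumed = 3.33012 × (1/2) = 1.66506 mol; remaining = 3.23048 − 1.66506 = 1.56542 mol; mass = 1.56542 mol × 331.22 g/mol = 518.5 g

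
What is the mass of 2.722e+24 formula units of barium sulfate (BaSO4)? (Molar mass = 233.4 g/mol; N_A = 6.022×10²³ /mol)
Moles = 2.722e+24 ÷ 6.022×10²³ = 4.52009 mol
Mass = 4.52009 mol × 233.4 g/mol = 1055 g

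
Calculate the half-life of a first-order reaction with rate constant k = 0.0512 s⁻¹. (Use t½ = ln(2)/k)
13.54 s

t½ = ln(2)/k = 0.6931/0.0512 = 13.54 s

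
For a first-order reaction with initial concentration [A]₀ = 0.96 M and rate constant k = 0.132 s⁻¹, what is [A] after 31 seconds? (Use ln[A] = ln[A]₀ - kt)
0.0160 M

ln[A] = ln[A]₀ - k·t = ln(0.96) - (0.132)·(31) = -0.0408 - 4.0920 = -4.1328
[A] = e^(-4.1328) = 0.0160 M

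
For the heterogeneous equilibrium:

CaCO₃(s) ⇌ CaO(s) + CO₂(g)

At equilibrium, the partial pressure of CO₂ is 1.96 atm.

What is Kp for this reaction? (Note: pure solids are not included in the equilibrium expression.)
K_p = 1.96

Solids (CaCO₃, CaO) have activity 1 and are excluded.
Kp = P(CO₂) = 1.96.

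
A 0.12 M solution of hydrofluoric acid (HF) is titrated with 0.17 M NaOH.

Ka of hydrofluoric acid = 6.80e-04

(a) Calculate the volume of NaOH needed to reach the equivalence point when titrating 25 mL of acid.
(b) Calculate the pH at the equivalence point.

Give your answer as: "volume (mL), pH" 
V = 17.6 mL, pH = 8.01

(a) At equivalence: moles acid = moles base.
moles acid = 0.12 × 0.025 = 0.003 mol; V_NaOH = 0.003/0.17 = 0.01765 L = 17.6 mL.
(b) At equivalence, all acid → conjugate base A⁻ at [A⁻] = 0.003/0.04265 = 0.07034 M.
Kb = Kw/Ka = 1.0e-14/6.80e-04 = 1.471e-11; [OH⁻] = √(Kb·[A⁻]) = 1.017e-06; pOH = 5.99; pH = 14 − pOH = 8.01.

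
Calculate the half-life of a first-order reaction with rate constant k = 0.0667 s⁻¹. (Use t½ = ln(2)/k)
10.39 s

t½ = ln(2)/k = 0.6931/0.0667 = 10.39 s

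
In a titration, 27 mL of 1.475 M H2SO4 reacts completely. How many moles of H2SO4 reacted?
Moles = Molarity × Volume (L)
Moles = 1.475 M × 0.027 L = 0.03982 mol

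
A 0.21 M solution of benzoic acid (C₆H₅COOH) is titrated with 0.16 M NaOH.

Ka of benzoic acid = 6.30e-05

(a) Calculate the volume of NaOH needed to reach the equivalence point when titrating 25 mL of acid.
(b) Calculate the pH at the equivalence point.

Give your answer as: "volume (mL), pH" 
V = 32.8 mL, pH = 8.58

(a) At equivalence: moles acid = moles base.
moles acid = 0.21 × 0.025 = 0.00525 mol; V_NaOH = 0.00525/0.16 = 0.03281 L = 32.8 mL.
(b) At equivalence, all acid → conjugate base A⁻ at [A⁻] = 0.00525/0.05781 = 0.09081 M.
Kb = Kw/Ka = 1.0e-14/6.30e-05 = 1.587e-10; [OH⁻] = √(Kb·[A⁻]) = 3.797e-06; pOH = 5.42; pH = 14 − pOH = 8.58.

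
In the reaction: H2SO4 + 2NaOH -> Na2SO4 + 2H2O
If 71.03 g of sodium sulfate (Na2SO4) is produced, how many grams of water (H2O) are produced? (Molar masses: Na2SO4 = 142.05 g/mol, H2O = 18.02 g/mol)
Moles of Na2SO4 = 71.03 g ÷ 142.05 g/mol = 0.500035 mol
Mole ratio: 2 mol H2O / 1 mol Na2SO4
Moles of H2O = 0.500035 × (2/1) = 1.00007 mol
Mass of H2O = 1.00007 mol × 18.02 g/mol = 18.02 g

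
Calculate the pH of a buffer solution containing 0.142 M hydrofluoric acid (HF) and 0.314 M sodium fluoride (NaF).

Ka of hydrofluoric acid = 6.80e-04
pH = 3.51

pKa = -log(6.80e-04) = 3.17. pH = pKa + log([A⁻]/[HA]) = 3.17 + log(0.314/0.142)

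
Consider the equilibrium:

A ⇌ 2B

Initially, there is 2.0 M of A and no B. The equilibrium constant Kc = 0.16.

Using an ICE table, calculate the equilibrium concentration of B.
[B] = 0.527 M

ICE: [A] = 2.0 − x, [B] = 2x.
Kc = (2x)²/(2.0 − x) = 0.16 ⇒ 4x² + 0.16x − 0.32 = 0.
x = (−0.16 + √(0.16² + 4·4·0.32))/(2·4) = (−0.16 + √5.1456)/8 = 0.26355.
[B] = 2x = 0.527 M.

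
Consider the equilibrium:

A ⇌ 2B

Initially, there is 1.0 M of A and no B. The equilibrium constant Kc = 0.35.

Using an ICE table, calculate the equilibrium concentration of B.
[B] = 0.511 M

ICE: [A] = 1.0 − x, [B] = 2x.
Kc = (2x)²/(1.0 − x) = 0.35 ⇒ 4x² + 0.35x − 0.35 = 0.
x = (−0.35 + √(0.35² + 4·4·0.35))/(2·4) = (−0.35 + √5.7225)/8 = 0.25527.
[B] = 2x = 0.511 M.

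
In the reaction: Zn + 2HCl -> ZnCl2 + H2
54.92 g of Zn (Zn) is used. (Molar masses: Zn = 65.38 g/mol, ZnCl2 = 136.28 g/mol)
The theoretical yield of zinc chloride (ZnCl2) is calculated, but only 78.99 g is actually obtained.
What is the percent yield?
Moles of Zn = 54.92 g ÷ 65.38 g/mol = 0.840012 mol
Mole ratio: 1 mol ZnCl2 / 1 mol Zn
Moles of ZnCl2 = 0.840012 × (1/1) = 0.840012 mol
Theoretical yield = 0.840012 mol × 136.28 g/mol = 114.48 g
Actual yield = 78.99 g
Percent yield = (78.99 / 114.48) × 100% = 69.0%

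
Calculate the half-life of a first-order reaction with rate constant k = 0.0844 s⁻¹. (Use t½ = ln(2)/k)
8.21 s

t½ = ln(2)/k = 0.6931/0.0844 = 8.21 s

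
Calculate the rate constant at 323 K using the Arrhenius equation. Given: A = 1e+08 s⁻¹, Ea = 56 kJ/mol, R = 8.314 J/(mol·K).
8.78e-02 s⁻¹

k = A·exp(-Ea/(R·T)) = 1e+08·exp(-56000/(8.314·323)) = 1e+08·exp(-20.8533) = 1e+08·8.7804e-10 = 8.78e-02 s⁻¹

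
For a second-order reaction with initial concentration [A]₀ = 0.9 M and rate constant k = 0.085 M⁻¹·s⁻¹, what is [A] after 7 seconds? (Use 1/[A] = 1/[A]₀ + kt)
0.5861 M

1/[A] = 1/[A]₀ + k·t = 1/0.9 + (0.085)·(7) = 1.1111 + 0.5950 = 1.7061
[A] = 1/1.7061 = 0.5861 M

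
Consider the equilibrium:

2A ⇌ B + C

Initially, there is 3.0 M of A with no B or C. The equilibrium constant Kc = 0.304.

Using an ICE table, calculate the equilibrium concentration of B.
[B] = 0.787 M

ICE: [A] = 3.0 − 2x, [B] = [C] = x.
Kc = x²/(3.0 − 2x)² = 0.304 ⇒ √Kc = x/(3.0 − 2x).
x = √0.304·3.0/(1 + 2√0.304) = 0.55136·3.0/2.1027 = 0.78664.
[B] = x = 0.787 M.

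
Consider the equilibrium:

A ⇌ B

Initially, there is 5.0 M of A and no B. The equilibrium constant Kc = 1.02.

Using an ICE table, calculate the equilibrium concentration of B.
[B] = 2.525 M

ICE: [A] = 5.0 − x, [B] = x.
Kc = x/(5.0 − x) = 1.02 ⇒ x = 1.02·5.0/(1 + 1.02) = 5.1/2.02 = 2.525.
[B] = x = 2.525 M.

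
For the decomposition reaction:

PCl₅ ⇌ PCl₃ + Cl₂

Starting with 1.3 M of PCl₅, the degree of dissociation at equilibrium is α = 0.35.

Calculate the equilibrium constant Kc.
K_c = 0.2450

x = α·[A]₀ = 0.35 × 1.3 = 0.455 M dissociated.
At eq: [PCl₅] = 1.3 − 0.455 = 0.845 M; [PCl₃] = [Cl₂] = x = 0.455 M.
Kc = [PCl₃][Cl₂]/[PCl₅] = (0.455)²/0.845 = 0.245.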